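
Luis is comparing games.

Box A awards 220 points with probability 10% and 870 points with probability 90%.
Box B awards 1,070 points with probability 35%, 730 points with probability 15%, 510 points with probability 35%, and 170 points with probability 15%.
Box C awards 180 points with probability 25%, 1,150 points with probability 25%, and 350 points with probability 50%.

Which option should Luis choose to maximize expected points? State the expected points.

Box A = 0.1 × 220 + 0.9 × 870 = 22 + 783 = 805
Box B = 0.35 × 1070 + 0.15 × 730 + 0.35 × 510 + 0.15 × 170 = 374.5 + 109.5 + 178.5 + 25.5 = 688
Box C = 0.25 × 180 + 0.25 × 1150 + 0.5 × 350 = 45 + 287.5 + 175 = 507.5

Box A (805 points)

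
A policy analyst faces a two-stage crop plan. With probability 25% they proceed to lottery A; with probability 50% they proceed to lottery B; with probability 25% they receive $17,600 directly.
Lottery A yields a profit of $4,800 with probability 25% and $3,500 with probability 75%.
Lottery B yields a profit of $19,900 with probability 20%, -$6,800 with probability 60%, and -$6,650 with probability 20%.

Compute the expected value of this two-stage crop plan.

$4,641.25

EV(A) = 0.25 × 4800 + 0.75 × 3500 = 1200 + 2625 = 3825
EV(B) = 0.2 × 19900 + 0.6 × (-6800) + 0.2 × (-6650) = 3980 − 4080 − 1330 = -1430
Branch C: 17600 (certain)
Overall = 0.25 × 3825 + 0.5 × (-1430) + 0.25 × 17600 = 956.25 − 715 + 4400 = 4641.25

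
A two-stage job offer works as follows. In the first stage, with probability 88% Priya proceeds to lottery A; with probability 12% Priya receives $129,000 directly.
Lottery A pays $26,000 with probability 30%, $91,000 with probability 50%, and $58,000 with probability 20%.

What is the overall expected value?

EV(A) = 0.3 × 26000 + 0.5 × 91000 + 0.2 × 58000 = 7800 + 45500 + 11600 = 64900
Branch B: 129000 (certain)
Overall = 0.88 × 64900 + 0.12 × 129000 = 57112 + 15480 = 72592

$72,592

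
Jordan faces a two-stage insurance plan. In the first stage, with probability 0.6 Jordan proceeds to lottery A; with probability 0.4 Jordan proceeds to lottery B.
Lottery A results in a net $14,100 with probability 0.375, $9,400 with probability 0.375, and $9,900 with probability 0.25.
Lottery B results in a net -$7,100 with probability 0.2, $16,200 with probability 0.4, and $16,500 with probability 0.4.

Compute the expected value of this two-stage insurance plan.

EV(A) = 0.375 × 14100 + 0.375 × 9400 + 0.25 × 9900 = 5287.5 + 3525 + 2475 = 11287.5
EV(B) = 0.2 × (-7100) + 0.4 × 16200 + 0.4 × 16500 = -1420 + 6480 + 6600 = 11660
Overall = 0.6 × 11287.5 + 0.4 × 11660 = 6772.5 + 4664 = 11436.5

$11,436.50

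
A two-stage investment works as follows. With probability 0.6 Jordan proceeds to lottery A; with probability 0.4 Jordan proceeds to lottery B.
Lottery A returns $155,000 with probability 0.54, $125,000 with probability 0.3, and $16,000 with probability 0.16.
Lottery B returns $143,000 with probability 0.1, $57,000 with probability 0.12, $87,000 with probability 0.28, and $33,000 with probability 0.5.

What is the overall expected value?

$99,056

EV(A) = 0.54 × 155000 + 0.3 × 125000 + 0.16 × 16000 = 83700 + 37500 + 2560 = 123760
EV(B) = 0.1 × 143000 + 0.12 × 57000 + 0.28 × 87000 + 0.5 × 33000 = 14300 + 6840 + 24360 + 16500 = 62000
Overall = 0.6 × 123760 + 0.4 × 62000 = 74256 + 24800 = 99056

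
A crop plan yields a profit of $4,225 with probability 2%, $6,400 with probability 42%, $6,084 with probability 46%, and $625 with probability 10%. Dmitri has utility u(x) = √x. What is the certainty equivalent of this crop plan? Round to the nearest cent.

E[u] = 0.02·√4225 + 0.42·√6400 + 0.46·√6084 + 0.1·√625 = 0.02·65 + 0.42·80 + 0.46·78 + 0.1·25 = 73.28
CE = (73.28)² = 5369.9584

$5,369.96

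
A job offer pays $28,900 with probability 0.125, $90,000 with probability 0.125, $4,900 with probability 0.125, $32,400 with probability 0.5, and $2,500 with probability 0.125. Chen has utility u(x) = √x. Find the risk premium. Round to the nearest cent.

E[u] = 0.125·√28900 + 0.125·√90000 + 0.125·√4900 + 0.5·√32400 + 0.125·√2500 = 0.125·170 + 0.125·300 + 0.125·70 + 0.5·180 + 0.125·50 = 163.75
CE = (163.75)² = 26814.0625
Risk premium = EV − CE = 31987.5 − 26814.0625 = 5173.4375

$5,173.44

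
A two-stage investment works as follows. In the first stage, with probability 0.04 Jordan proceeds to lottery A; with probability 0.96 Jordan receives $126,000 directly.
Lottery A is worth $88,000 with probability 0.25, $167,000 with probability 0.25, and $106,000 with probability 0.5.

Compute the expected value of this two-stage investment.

$125,630

EV(A) = 0.25 × 88000 + 0.25 × 167000 + 0.5 × 106000 = 22000 + 41750 + 53000 = 116750
Branch B: 126000 (certain)
Overall = 0.04 × 116750 + 0.96 × 126000 = 4670 + 120960 = 125630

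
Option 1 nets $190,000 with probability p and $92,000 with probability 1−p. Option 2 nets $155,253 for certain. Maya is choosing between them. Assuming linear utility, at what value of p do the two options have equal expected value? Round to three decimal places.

p·190000 + (1−p)·92000 = 155253
98000p + 92000 = 155253
p = (155253 − 92000) / 98000

p = 0.645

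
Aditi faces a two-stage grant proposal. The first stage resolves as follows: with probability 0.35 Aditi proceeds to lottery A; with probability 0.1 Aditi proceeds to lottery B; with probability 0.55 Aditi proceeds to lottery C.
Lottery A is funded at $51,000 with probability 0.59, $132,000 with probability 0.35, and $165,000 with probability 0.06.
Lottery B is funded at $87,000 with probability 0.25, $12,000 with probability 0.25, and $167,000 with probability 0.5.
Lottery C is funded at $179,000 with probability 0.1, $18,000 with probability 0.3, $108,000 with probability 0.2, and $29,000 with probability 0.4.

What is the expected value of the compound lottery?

$72,066.50

EV(A) = 0.59 × 51000 + 0.35 × 132000 + 0.06 × 165000 = 30090 + 46200 + 9900 = 86190
EV(B) = 0.25 × 87000 + 0.25 × 12000 + 0.5 × 167000 = 21750 + 3000 + 83500 = 108250
EV(C) = 0.1 × 179000 + 0.3 × 18000 + 0.2 × 108000 + 0.4 × 29000 = 17900 + 5400 + 21600 + 11600 = 56500
Overall = 0.35 × 86190 + 0.1 × 108250 + 0.55 × 56500 = 30166.5 + 10825 + 31075 = 72066.5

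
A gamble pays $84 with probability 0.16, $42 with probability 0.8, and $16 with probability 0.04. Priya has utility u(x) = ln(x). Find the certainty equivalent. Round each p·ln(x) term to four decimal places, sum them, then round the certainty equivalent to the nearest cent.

E[u] = 0.16·ln(84) + 0.8·ln(42) + 0.04·ln(16) = 0.7089 + 2.9901 + 0.1109 = 3.8099
CE = e^3.8099 ≈ 45.15

$45.15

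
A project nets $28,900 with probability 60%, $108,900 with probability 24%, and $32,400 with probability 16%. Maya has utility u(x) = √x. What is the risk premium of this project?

$4,560

E[u] = 0.6·√28900 + 0.24·√108900 + 0.16·√32400 = 0.6·170 + 0.24·330 + 0.16·180 = 210
CE = (210)² = 44100
Risk premium = EV − CE = 48660 − 44100 = 4560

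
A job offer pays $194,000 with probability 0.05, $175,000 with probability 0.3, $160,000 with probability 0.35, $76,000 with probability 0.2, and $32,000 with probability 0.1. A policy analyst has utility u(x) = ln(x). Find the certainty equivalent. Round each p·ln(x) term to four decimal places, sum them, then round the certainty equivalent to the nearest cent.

E[u] = 0.05·ln(194000) + 0.3·ln(175000) + 0.35·ln(160000) + 0.2·ln(76000) + 0.1·ln(32000) = 0.6088 + 3.6218 + 4.1940 + 2.2477 + 1.0373 = 11.7096
CE = e^11.7096 ≈ 121734.78

$121,734.78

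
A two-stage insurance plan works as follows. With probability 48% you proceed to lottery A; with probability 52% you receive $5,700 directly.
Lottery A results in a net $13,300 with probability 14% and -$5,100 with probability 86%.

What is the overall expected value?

$1,752.48

EV(A) = 0.14 × 13300 + 0.86 × (-5100) = 1862 − 4386 = -2524
Branch B: 5700 (certain)
Overall = 0.48 × (-2524) + 0.52 × 5700 = -1211.52 + 2964 = 1752.48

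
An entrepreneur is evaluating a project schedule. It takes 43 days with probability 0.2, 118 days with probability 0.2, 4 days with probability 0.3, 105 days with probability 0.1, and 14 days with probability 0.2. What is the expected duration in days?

46.7 days

EV = 0.2 × 43 + 0.2 × 118 + 0.3 × 4 + 0.1 × 105 + 0.2 × 14 = 8.6 + 23.6 + 1.2 + 10.5 + 2.8 = 46.7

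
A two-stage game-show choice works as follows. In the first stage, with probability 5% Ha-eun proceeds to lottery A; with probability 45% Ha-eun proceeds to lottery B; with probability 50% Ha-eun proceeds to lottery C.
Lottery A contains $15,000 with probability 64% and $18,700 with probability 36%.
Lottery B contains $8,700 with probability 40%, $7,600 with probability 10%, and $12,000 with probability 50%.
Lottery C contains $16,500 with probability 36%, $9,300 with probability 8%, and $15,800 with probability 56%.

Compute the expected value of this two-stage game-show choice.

$13,190.60

EV(A) = 0.64 × 15000 + 0.36 × 18700 = 9600 + 6732 = 16332
EV(B) = 0.4 × 8700 + 0.1 × 7600 + 0.5 × 12000 = 3480 + 760 + 6000 = 10240
EV(C) = 0.36 × 16500 + 0.08 × 9300 + 0.56 × 15800 = 5940 + 744 + 8848 = 15532
Overall = 0.05 × 16332 + 0.45 × 10240 + 0.5 × 15532 = 816.6 + 4608 + 7766 = 13190.6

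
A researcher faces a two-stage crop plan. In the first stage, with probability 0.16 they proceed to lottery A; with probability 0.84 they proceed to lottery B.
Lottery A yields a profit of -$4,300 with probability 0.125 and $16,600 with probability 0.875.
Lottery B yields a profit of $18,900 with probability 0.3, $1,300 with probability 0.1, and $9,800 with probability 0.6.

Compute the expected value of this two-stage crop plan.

$12,049.20

EV(A) = 0.125 × (-4300) + 0.875 × 16600 = -537.5 + 14525 = 13987.5
EV(B) = 0.3 × 18900 + 0.1 × 1300 + 0.6 × 9800 = 5670 + 130 + 5880 = 11680
Overall = 0.16 × 13987.5 + 0.84 × 11680 = 2238 + 9811.2 = 12049.2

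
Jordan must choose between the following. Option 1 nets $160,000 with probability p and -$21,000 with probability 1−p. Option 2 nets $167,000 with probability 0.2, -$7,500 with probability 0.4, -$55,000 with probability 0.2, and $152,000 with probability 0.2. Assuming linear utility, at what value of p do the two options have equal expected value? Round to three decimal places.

EV(Option 2) = 0.2 × 167000 + 0.4 × (-7500) + 0.2 × (-55000) + 0.2 × 152000 = 33400 − 3000 − 11000 + 30400 = 49800
p·160000 + (1−p)·(-21000) = 49800
181000p − 21000 = 49800
p = (49800 + 21000) / 181000

p = 0.391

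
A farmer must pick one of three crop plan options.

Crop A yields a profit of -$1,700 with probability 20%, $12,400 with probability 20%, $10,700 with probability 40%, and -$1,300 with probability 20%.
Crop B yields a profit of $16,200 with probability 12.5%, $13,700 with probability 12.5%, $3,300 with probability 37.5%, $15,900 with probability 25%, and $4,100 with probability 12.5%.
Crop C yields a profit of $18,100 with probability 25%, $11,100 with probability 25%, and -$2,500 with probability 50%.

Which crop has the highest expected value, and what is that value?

Crop A = 0.2 × (-1700) + 0.2 × 12400 + 0.4 × 10700 + 0.2 × (-1300) = -340 + 2480 + 4280 − 260 = 6160
Crop B = 0.125 × 16200 + 0.125 × 13700 + 0.375 × 3300 + 0.25 × 15900 + 0.125 × 4100 = 2025 + 1712.5 + 1237.5 + 3975 + 512.5 = 9462.5
Crop C = 0.25 × 18100 + 0.25 × 11100 + 0.5 × (-2500) = 4525 + 2775 − 1250 = 6050

Crop B ($9,462.50)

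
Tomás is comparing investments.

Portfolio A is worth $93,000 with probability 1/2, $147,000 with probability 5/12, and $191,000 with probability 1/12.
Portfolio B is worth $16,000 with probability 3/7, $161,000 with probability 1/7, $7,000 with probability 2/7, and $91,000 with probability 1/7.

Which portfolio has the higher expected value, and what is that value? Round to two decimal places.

Portfolio A ($123,666.67)

Portfolio A = 1/2 × 93000 + 5/12 × 147000 + 1/12 × 191000 = 46500 + 61250 + 15916.6667 = 123666.6667
Portfolio B = 3/7 × 16000 + 1/7 × 161000 + 2/7 × 7000 + 1/7 × 91000 = 6857.1429 + 23000 + 2000 + 13000 = 44857.1429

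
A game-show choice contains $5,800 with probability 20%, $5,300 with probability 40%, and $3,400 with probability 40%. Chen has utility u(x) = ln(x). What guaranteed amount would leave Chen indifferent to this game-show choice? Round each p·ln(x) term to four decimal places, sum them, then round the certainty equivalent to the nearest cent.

E[u] = 0.2·ln(5800) + 0.4·ln(5300) + 0.4·ln(3400) = 1.7331 + 3.4302 + 3.2526 = 8.4159
CE = e^8.4159 ≈ 4518.34

$4,518.34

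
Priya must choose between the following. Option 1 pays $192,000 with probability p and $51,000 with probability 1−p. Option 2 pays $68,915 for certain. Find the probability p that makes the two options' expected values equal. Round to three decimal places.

p·192000 + (1−p)·51000 = 68915
141000p + 51000 = 68915
p = (68915 − 51000) / 141000

p = 0.127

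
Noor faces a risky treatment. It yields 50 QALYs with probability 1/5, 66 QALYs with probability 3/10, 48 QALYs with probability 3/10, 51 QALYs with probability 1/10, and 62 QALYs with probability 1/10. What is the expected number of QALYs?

EV = 1/5 × 50 + 3/10 × 66 + 3/10 × 48 + 1/10 × 51 + 1/10 × 62 = 10 + 19.8 + 14.4 + 5.1 + 6.2 = 55.5

55.5 QALYs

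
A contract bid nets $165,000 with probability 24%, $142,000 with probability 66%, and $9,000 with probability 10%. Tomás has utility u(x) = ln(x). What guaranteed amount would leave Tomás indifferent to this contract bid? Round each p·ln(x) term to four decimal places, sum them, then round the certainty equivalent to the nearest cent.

E[u] = 0.24·ln(165000) + 0.66·ln(142000) + 0.1·ln(9000) = 2.8833 + 7.8300 + 0.9105 = 11.6238
CE = e^11.6238 ≈ 111725.47

$111,725.47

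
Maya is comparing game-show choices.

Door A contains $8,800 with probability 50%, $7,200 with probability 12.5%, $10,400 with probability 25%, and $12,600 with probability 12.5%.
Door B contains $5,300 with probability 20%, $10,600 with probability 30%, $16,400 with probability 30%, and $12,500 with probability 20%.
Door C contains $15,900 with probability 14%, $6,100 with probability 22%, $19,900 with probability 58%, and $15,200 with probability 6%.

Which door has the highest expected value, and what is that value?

Door A = 0.5 × 8800 + 0.125 × 7200 + 0.25 × 10400 + 0.125 × 12600 = 4400 + 900 + 2600 + 1575 = 9475
Door B = 0.2 × 5300 + 0.3 × 10600 + 0.3 × 16400 + 0.2 × 12500 = 1060 + 3180 + 4920 + 2500 = 11660
Door C = 0.14 × 15900 + 0.22 × 6100 + 0.58 × 19900 + 0.06 × 15200 = 2226 + 1342 + 11542 + 912 = 16022

Door C ($16,022)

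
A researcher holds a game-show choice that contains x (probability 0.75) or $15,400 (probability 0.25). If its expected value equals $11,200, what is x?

0.75·x + 0.25·15400 = 11200
0.75·x = 11200 − 3850 = 7350
x = 7350 / 0.75 = 9800

x = $9,800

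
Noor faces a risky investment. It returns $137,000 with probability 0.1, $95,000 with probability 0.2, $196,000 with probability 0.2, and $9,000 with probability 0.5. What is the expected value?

$76,400

EV = 0.1 × 137000 + 0.2 × 95000 + 0.2 × 196000 + 0.5 × 9000 = 13700 + 19000 + 39200 + 4500 = 76400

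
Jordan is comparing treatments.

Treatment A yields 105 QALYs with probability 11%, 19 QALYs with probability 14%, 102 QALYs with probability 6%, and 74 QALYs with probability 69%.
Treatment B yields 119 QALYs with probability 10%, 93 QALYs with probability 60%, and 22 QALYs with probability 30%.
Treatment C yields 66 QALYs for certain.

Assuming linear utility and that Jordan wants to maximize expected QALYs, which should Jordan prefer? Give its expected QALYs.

Treatment B (74.3 QALYs)

Treatment A = 0.11 × 105 + 0.14 × 19 + 0.06 × 102 + 0.69 × 74 = 11.55 + 2.66 + 6.12 + 51.06 = 71.39
Treatment B = 0.1 × 119 + 0.6 × 93 + 0.3 × 22 = 11.9 + 55.8 + 6.6 = 74.3
Treatment C: 66 (certain)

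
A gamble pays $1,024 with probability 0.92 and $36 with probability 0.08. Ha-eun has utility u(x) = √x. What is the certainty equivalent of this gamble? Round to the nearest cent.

$895.21

E[u] = 0.92·√1024 + 0.08·√36 = 0.92·32 + 0.08·6 = 29.92
CE = (29.92)² = 895.2064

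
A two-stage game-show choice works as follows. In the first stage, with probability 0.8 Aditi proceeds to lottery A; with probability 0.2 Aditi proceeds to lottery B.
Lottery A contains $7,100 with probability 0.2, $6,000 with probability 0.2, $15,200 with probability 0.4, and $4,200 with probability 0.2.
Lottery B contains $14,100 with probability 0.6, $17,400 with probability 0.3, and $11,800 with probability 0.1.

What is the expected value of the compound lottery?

$10,604

EV(A) = 0.2 × 7100 + 0.2 × 6000 + 0.4 × 15200 + 0.2 × 4200 = 1420 + 1200 + 6080 + 840 = 9540
EV(B) = 0.6 × 14100 + 0.3 × 17400 + 0.1 × 11800 = 8460 + 5220 + 1180 = 14860
Overall = 0.8 × 9540 + 0.2 × 14860 = 7632 + 2972 = 10604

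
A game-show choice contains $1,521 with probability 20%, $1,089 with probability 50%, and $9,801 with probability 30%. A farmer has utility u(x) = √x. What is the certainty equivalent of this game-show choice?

E[u] = 0.2·√1521 + 0.5·√1089 + 0.3·√9801 = 0.2·39 + 0.5·33 + 0.3·99 = 54
CE = (54)² = 2916

$2,916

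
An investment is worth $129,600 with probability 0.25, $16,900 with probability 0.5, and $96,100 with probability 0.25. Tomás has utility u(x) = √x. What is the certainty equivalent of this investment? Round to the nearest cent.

E[u] = 0.25·√129600 + 0.5·√16900 + 0.25·√96100 = 0.25·360 + 0.5·130 + 0.25·310 = 232.5
CE = (232.5)² = 54056.25

$54,056.25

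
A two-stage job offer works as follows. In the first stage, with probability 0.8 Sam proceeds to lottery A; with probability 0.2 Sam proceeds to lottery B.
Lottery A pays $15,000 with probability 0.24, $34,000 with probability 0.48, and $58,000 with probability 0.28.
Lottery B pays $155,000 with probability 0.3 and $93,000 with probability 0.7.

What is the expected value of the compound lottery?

$51,248

EV(A) = 0.24 × 15000 + 0.48 × 34000 + 0.28 × 58000 = 3600 + 16320 + 16240 = 36160
EV(B) = 0.3 × 155000 + 0.7 × 93000 = 46500 + 65100 = 111600
Overall = 0.8 × 36160 + 0.2 × 111600 = 28928 + 22320 = 51248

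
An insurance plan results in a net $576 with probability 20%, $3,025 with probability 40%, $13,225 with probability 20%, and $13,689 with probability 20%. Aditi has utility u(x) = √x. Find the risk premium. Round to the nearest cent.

E[u] = 0.2·√576 + 0.4·√3025 + 0.2·√13225 + 0.2·√13689 = 0.2·24 + 0.4·55 + 0.2·115 + 0.2·117 = 73.2
CE = (73.2)² = 5358.24
Risk premium = EV − CE = 6708 − 5358.24 = 1349.76

$1,349.76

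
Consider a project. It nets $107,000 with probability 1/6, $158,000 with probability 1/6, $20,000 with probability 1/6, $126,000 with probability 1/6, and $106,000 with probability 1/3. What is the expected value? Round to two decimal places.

EV = 1/6 × 107000 + 1/6 × 158000 + 1/6 × 20000 + 1/6 × 126000 + 1/3 × 106000 = 17833.3333 + 26333.3333 + 3333.3333 + 21000 + 35333.3333 = 103833.3333

$103,833.33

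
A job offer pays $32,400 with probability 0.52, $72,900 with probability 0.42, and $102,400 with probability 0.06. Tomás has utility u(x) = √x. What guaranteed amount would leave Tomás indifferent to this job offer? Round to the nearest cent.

E[u] = 0.52·√32400 + 0.42·√72900 + 0.06·√102400 = 0.52·180 + 0.42·270 + 0.06·320 = 226.2
CE = (226.2)² = 51166.44

$51,166.44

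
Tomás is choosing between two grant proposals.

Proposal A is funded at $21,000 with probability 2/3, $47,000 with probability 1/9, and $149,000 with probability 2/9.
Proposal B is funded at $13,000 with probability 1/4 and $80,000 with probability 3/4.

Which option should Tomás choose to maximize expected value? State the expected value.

Proposal A = 2/3 × 21000 + 1/9 × 47000 + 2/9 × 149000 = 14000 + 5222.2222 + 33111.1111 = 52333.3333
Proposal B = 1/4 × 13000 + 3/4 × 80000 = 3250 + 60000 = 63250

Proposal B ($63,250)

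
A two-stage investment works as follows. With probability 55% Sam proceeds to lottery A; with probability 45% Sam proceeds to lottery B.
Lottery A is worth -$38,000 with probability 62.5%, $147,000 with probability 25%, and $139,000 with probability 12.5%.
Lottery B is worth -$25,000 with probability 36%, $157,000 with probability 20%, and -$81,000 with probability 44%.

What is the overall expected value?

EV(A) = 0.625 × (-38000) + 0.25 × 147000 + 0.125 × 139000 = -23750 + 36750 + 17375 = 30375
EV(B) = 0.36 × (-25000) + 0.2 × 157000 + 0.44 × (-81000) = -9000 + 31400 − 35640 = -13240
Overall = 0.55 × 30375 + 0.45 × (-13240) = 16706.25 − 5958 = 10748.25

$10,748.25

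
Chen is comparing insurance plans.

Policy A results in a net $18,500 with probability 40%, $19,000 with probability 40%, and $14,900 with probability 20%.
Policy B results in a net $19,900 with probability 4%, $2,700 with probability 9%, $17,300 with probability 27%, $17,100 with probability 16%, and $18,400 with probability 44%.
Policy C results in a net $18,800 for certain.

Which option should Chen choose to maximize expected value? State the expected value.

Policy A = 0.4 × 18500 + 0.4 × 19000 + 0.2 × 14900 = 7400 + 7600 + 2980 = 17980
Policy B = 0.04 × 19900 + 0.09 × 2700 + 0.27 × 17300 + 0.16 × 17100 + 0.44 × 18400 = 796 + 243 + 4671 + 2736 + 8096 = 16542
Policy C: 18800 (certain)

Policy C ($18,800)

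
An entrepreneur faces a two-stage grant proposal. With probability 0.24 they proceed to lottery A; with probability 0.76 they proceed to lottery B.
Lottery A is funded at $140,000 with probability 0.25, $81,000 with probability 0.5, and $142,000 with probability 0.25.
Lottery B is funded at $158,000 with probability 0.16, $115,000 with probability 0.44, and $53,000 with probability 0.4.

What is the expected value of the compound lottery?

EV(A) = 0.25 × 140000 + 0.5 × 81000 + 0.25 × 142000 = 35000 + 40500 + 35500 = 111000
EV(B) = 0.16 × 158000 + 0.44 × 115000 + 0.4 × 53000 = 25280 + 50600 + 21200 = 97080
Overall = 0.24 × 111000 + 0.76 × 97080 = 26640 + 73780.8 = 100420.8

$100,420.80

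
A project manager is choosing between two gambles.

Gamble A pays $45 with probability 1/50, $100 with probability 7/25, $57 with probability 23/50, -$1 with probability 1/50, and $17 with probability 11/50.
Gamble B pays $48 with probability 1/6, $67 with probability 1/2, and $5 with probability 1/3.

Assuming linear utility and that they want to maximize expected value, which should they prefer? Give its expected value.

Gamble A = 1/50 × 45 + 7/25 × 100 + 23/50 × 57 + 1/50 × (-1) + 11/50 × 17 = 0.9 + 28 + 26.22 − 0.02 + 3.74 = 58.84
Gamble B = 1/6 × 48 + 1/2 × 67 + 1/3 × 5 = 8 + 33.5 + 1.6667 = 43.1667

Gamble A ($58.84)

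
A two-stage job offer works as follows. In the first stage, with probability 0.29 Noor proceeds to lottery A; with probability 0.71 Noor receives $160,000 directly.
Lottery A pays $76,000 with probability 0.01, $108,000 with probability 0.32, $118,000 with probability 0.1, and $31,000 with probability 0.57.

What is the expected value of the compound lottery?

$132,389.10

EV(A) = 0.01 × 76000 + 0.32 × 108000 + 0.1 × 118000 + 0.57 × 31000 = 760 + 34560 + 11800 + 17670 = 64790
Branch B: 160000 (certain)
Overall = 0.29 × 64790 + 0.71 × 160000 = 18789.1 + 113600 = 132389.1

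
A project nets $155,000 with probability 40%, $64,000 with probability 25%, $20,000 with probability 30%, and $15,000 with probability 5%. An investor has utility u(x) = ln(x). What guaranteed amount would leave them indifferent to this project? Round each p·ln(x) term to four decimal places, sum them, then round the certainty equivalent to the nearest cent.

E[u] = 0.4·ln(155000) + 0.25·ln(64000) + 0.3·ln(20000) + 0.05·ln(15000) = 4.7805 + 2.7667 + 2.9710 + 0.4808 = 10.9990
CE = e^10.9990 ≈ 59814.30

$59,814.30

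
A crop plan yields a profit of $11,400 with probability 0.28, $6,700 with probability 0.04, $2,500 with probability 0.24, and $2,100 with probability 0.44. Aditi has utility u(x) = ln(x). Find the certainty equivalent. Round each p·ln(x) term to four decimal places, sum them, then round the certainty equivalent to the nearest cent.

E[u] = 0.28·ln(11400) + 0.04·ln(6700) + 0.24·ln(2500) + 0.44·ln(2100) = 2.6156 + 0.3524 + 1.8778 + 3.3659 = 8.2117
CE = e^8.2117 ≈ 3683.80

$3,683.80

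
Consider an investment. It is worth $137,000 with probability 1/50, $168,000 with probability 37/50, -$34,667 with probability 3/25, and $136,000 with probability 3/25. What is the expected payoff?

EV = 1/50 × 137000 + 37/50 × 168000 + 3/25 × (-34667) + 3/25 × 136000 = 2740 + 124320 − 4160.04 + 16320 = 139219.96

$139,219.96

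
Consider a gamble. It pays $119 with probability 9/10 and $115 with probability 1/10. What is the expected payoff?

$118.60

EV = 9/10 × 119 + 1/10 × 115 = 107.1 + 11.5 = 118.6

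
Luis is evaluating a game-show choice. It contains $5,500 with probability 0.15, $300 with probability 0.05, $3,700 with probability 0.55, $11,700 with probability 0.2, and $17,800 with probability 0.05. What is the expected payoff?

$6,105

EV = 0.15 × 5500 + 0.05 × 300 + 0.55 × 3700 + 0.2 × 11700 + 0.05 × 17800 = 825 + 15 + 2035 + 2340 + 890 = 6105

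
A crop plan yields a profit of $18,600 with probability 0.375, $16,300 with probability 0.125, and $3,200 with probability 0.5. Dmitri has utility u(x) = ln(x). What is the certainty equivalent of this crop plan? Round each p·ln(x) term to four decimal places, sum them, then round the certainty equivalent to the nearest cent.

$7,589.34

E[u] = 0.375·ln(18600) + 0.125·ln(16300) + 0.5·ln(3200) = 3.6866 + 1.2124 + 4.0355 = 8.9345
CE = e^8.9345 ≈ 7589.34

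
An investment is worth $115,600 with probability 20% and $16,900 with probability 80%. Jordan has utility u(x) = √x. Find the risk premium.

E[u] = 0.2·√115600 + 0.8·√16900 = 0.2·340 + 0.8·130 = 172
CE = (172)² = 29584
Risk premium = EV − CE = 36640 − 29584 = 7056

$7,056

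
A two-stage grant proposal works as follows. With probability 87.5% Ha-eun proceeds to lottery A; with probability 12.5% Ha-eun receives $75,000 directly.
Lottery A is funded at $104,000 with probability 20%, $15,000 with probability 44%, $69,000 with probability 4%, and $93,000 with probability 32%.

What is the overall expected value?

EV(A) = 0.2 × 104000 + 0.44 × 15000 + 0.04 × 69000 + 0.32 × 93000 = 20800 + 6600 + 2760 + 29760 = 59920
Branch B: 75000 (certain)
Overall = 0.875 × 59920 + 0.125 × 75000 = 52430 + 9375 = 61805

$61,805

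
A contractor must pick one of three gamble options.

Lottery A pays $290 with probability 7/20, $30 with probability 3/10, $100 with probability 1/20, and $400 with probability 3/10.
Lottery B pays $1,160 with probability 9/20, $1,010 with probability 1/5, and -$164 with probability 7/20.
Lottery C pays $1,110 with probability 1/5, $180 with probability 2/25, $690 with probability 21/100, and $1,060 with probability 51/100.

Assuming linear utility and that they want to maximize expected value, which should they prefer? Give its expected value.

Lottery A = 7/20 × 290 + 3/10 × 30 + 1/20 × 100 + 3/10 × 400 = 101.5 + 9 + 5 + 120 = 235.5
Lottery B = 9/20 × 1160 + 1/5 × 1010 + 7/20 × (-164) = 522 + 202 − 57.4 = 666.6
Lottery C = 1/5 × 1110 + 2/25 × 180 + 21/100 × 690 + 51/100 × 1060 = 222 + 14.4 + 144.9 + 540.6 = 921.9

Lottery C ($921.90)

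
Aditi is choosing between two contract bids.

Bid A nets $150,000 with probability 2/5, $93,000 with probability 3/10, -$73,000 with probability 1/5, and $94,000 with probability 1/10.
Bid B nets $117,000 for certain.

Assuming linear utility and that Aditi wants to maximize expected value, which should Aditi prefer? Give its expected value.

Bid B ($117,000)

Bid A = 2/5 × 150000 + 3/10 × 93000 + 1/5 × (-73000) + 1/10 × 94000 = 60000 + 27900 − 14600 + 9400 = 82700
Bid B: 117000 (certain)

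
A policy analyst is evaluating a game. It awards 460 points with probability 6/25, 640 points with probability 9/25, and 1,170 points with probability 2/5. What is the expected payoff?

808.8 points

EV = 6/25 × 460 + 9/25 × 640 + 2/5 × 1170 = 110.4 + 230.4 + 468 = 808.8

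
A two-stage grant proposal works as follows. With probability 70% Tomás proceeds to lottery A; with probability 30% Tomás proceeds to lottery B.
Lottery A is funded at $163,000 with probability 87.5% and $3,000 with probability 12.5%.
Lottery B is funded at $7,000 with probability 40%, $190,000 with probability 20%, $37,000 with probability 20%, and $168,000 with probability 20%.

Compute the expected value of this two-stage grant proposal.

EV(A) = 0.875 × 163000 + 0.125 × 3000 = 142625 + 375 = 143000
EV(B) = 0.4 × 7000 + 0.2 × 190000 + 0.2 × 37000 + 0.2 × 168000 = 2800 + 38000 + 7400 + 33600 = 81800
Overall = 0.7 × 143000 + 0.3 × 81800 = 100100 + 24540 = 124640

$124,640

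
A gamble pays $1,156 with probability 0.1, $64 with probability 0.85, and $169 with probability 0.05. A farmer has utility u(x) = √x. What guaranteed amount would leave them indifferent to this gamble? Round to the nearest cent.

E[u] = 0.1·√1156 + 0.85·√64 + 0.05·√169 = 0.1·34 + 0.85·8 + 0.05·13 = 10.85
CE = (10.85)² = 117.7225

$117.72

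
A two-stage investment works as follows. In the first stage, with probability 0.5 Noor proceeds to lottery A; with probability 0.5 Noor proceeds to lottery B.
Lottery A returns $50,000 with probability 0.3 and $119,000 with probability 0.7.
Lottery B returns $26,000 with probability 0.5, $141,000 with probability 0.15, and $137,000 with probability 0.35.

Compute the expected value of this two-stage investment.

$90,200

EV(A) = 0.3 × 50000 + 0.7 × 119000 = 15000 + 83300 = 98300
EV(B) = 0.5 × 26000 + 0.15 × 141000 + 0.35 × 137000 = 13000 + 21150 + 47950 = 82100
Overall = 0.5 × 98300 + 0.5 × 82100 = 49150 + 41050 = 90200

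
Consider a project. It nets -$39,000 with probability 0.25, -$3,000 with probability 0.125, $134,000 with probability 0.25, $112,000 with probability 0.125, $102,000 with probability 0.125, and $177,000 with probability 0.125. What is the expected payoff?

EV = 0.25 × (-39000) + 0.125 × (-3000) + 0.25 × 134000 + 0.125 × 112000 + 0.125 × 102000 + 0.125 × 177000 = -9750 − 375 + 33500 + 14000 + 12750 + 22125 = 72250

$72,250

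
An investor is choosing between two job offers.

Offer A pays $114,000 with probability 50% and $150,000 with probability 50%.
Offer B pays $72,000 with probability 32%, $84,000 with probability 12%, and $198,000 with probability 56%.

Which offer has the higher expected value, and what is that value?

Offer B ($144,000)

Offer A = 0.5 × 114000 + 0.5 × 150000 = 57000 + 75000 = 132000
Offer B = 0.32 × 72000 + 0.12 × 84000 + 0.56 × 198000 = 23040 + 10080 + 110880 = 144000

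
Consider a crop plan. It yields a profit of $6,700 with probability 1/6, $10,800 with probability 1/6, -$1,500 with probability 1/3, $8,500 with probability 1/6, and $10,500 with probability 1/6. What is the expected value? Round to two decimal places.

EV = 1/6 × 6700 + 1/6 × 10800 + 1/3 × (-1500) + 1/6 × 8500 + 1/6 × 10500 = 1116.6667 + 1800 − 500 + 1416.6667 + 1750 = 5583.3333

$5,583.33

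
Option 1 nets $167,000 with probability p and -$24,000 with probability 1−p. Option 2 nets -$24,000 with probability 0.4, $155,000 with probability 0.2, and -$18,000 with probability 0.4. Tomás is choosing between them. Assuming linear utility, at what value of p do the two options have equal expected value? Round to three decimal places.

p = 0.200

EV(Option 2) = 0.4 × (-24000) + 0.2 × 155000 + 0.4 × (-18000) = -9600 + 31000 − 7200 = 14200
p·167000 + (1−p)·(-24000) = 14200
191000p − 24000 = 14200
p = (14200 + 24000) / 191000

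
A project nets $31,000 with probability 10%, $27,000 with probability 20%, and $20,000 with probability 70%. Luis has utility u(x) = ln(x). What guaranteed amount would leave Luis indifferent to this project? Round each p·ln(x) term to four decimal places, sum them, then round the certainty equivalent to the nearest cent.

E[u] = 0.1·ln(31000) + 0.2·ln(27000) + 0.7·ln(20000) = 1.0342 + 2.0407 + 6.9324 = 10.0073
CE = e^10.0073 ≈ 22187.85

$22,187.85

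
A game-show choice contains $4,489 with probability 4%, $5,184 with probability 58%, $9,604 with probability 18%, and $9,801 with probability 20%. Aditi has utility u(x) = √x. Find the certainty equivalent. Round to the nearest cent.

$6,704.33

E[u] = 0.04·√4489 + 0.58·√5184 + 0.18·√9604 + 0.2·√9801 = 0.04·67 + 0.58·72 + 0.18·98 + 0.2·99 = 81.88
CE = (81.88)² = 6704.3344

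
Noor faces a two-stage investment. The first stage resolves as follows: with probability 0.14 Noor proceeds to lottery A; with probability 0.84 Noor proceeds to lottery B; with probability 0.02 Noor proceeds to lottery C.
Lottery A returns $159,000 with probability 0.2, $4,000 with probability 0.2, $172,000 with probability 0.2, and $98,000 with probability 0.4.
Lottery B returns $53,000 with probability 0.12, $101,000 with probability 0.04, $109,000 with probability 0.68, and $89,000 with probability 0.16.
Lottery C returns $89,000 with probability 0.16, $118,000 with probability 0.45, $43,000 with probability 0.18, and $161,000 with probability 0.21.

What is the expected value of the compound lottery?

$100,004.20

EV(A) = 0.2 × 159000 + 0.2 × 4000 + 0.2 × 172000 + 0.4 × 98000 = 31800 + 800 + 34400 + 39200 = 106200
EV(B) = 0.12 × 53000 + 0.04 × 101000 + 0.68 × 109000 + 0.16 × 89000 = 6360 + 4040 + 74120 + 14240 = 98760
EV(C) = 0.16 × 89000 + 0.45 × 118000 + 0.18 × 43000 + 0.21 × 161000 = 14240 + 53100 + 7740 + 33810 = 108890
Overall = 0.14 × 106200 + 0.84 × 98760 + 0.02 × 108890 = 14868 + 82958.4 + 2177.8 = 100004.2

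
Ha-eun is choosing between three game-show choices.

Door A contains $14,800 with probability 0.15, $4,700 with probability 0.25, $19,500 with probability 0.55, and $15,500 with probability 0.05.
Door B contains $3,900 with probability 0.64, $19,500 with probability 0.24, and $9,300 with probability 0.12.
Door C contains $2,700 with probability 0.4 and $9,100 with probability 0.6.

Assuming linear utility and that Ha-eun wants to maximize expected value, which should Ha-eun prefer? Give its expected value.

Door A = 0.15 × 14800 + 0.25 × 4700 + 0.55 × 19500 + 0.05 × 15500 = 2220 + 1175 + 10725 + 775 = 14895
Door B = 0.64 × 3900 + 0.24 × 19500 + 0.12 × 9300 = 2496 + 4680 + 1116 = 8292
Door C = 0.4 × 2700 + 0.6 × 9100 = 1080 + 5460 = 6540

Door A ($14,895)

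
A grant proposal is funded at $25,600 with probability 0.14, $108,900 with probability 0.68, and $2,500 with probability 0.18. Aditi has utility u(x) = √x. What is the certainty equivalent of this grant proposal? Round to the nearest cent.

$65,433.64

E[u] = 0.14·√25600 + 0.68·√108900 + 0.18·√2500 = 0.14·160 + 0.68·330 + 0.18·50 = 255.8
CE = (255.8)² = 65433.64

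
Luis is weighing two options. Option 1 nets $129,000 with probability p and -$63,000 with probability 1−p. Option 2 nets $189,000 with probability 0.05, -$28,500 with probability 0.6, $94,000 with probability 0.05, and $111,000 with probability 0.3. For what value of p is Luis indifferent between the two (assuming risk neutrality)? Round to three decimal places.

p = 0.486

EV(Option 2) = 0.05 × 189000 + 0.6 × (-28500) + 0.05 × 94000 + 0.3 × 111000 = 9450 − 17100 + 4700 + 33300 = 30350
p·129000 + (1−p)·(-63000) = 30350
192000p − 63000 = 30350
p = (30350 + 63000) / 192000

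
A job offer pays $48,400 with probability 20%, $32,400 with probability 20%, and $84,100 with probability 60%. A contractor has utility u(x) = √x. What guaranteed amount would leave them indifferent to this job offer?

$64,516

E[u] = 0.2·√48400 + 0.2·√32400 + 0.6·√84100 = 0.2·220 + 0.2·180 + 0.6·290 = 254
CE = (254)² = 64516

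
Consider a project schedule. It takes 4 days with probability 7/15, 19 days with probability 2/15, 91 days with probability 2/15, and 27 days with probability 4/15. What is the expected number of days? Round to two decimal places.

23.73 days

EV = 7/15 × 4 + 2/15 × 19 + 2/15 × 91 + 4/15 × 27 = 1.8667 + 2.5333 + 12.1333 + 7.2 = 23.7333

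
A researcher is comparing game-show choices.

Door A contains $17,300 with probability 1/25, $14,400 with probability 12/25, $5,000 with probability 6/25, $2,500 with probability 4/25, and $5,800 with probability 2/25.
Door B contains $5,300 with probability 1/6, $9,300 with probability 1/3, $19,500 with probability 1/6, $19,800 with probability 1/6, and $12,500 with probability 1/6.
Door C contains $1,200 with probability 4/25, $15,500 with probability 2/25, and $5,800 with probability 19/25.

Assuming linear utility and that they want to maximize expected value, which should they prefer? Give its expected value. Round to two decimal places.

Door B ($12,616.67)

Door A = 1/25 × 17300 + 12/25 × 14400 + 6/25 × 5000 + 4/25 × 2500 + 2/25 × 5800 = 692 + 6912 + 1200 + 400 + 464 = 9668
Door B = 1/6 × 5300 + 1/3 × 9300 + 1/6 × 19500 + 1/6 × 19800 + 1/6 × 12500 = 883.3333 + 3100 + 3250 + 3300 + 2083.3333 = 12616.6667
Door C = 4/25 × 1200 + 2/25 × 15500 + 19/25 × 5800 = 192 + 1240 + 4408 = 5840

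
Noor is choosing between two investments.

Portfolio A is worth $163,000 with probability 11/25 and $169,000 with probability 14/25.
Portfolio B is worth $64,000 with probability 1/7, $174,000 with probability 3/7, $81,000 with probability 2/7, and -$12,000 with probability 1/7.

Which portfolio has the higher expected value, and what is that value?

Portfolio A ($166,360)

Portfolio A = 11/25 × 163000 + 14/25 × 169000 = 71720 + 94640 = 166360
Portfolio B = 1/7 × 64000 + 3/7 × 174000 + 2/7 × 81000 + 1/7 × (-12000) = 9142.8571 + 74571.4286 + 23142.8571 − 1714.2857 = 105142.8571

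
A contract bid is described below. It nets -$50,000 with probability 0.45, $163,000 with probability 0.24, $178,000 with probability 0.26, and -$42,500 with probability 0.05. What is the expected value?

$60,775

EV = 0.45 × (-50000) + 0.24 × 163000 + 0.26 × 178000 + 0.05 × (-42500) = -22500 + 39120 + 46280 − 2125 = 60775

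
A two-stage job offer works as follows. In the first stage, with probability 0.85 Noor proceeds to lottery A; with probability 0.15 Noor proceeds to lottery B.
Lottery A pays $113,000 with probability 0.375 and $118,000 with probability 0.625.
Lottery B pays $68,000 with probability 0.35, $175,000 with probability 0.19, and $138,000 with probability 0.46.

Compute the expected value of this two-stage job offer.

$116,785.75

EV(A) = 0.375 × 113000 + 0.625 × 118000 = 42375 + 73750 = 116125
EV(B) = 0.35 × 68000 + 0.19 × 175000 + 0.46 × 138000 = 23800 + 33250 + 63480 = 120530
Overall = 0.85 × 116125 + 0.15 × 120530 = 98706.25 + 18079.5 = 116785.75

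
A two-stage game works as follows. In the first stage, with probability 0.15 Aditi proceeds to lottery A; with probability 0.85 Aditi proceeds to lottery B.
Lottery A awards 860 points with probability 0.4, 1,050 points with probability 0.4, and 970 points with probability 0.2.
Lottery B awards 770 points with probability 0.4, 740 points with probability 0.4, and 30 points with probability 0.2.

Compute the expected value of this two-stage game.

EV(A) = 0.4 × 860 + 0.4 × 1050 + 0.2 × 970 = 344 + 420 + 194 = 958
EV(B) = 0.4 × 770 + 0.4 × 740 + 0.2 × 30 = 308 + 296 + 6 = 610
Overall = 0.15 × 958 + 0.85 × 610 = 143.7 + 518.5 = 662.2

662.2 points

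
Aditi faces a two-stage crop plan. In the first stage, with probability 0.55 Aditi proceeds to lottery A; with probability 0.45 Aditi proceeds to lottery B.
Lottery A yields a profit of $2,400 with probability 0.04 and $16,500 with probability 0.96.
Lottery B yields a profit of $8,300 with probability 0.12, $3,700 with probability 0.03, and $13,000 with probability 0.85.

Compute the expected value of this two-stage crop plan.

EV(A) = 0.04 × 2400 + 0.96 × 16500 = 96 + 15840 = 15936
EV(B) = 0.12 × 8300 + 0.03 × 3700 + 0.85 × 13000 = 996 + 111 + 11050 = 12157
Overall = 0.55 × 15936 + 0.45 × 12157 = 8764.8 + 5470.65 = 14235.45

$14,235.45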